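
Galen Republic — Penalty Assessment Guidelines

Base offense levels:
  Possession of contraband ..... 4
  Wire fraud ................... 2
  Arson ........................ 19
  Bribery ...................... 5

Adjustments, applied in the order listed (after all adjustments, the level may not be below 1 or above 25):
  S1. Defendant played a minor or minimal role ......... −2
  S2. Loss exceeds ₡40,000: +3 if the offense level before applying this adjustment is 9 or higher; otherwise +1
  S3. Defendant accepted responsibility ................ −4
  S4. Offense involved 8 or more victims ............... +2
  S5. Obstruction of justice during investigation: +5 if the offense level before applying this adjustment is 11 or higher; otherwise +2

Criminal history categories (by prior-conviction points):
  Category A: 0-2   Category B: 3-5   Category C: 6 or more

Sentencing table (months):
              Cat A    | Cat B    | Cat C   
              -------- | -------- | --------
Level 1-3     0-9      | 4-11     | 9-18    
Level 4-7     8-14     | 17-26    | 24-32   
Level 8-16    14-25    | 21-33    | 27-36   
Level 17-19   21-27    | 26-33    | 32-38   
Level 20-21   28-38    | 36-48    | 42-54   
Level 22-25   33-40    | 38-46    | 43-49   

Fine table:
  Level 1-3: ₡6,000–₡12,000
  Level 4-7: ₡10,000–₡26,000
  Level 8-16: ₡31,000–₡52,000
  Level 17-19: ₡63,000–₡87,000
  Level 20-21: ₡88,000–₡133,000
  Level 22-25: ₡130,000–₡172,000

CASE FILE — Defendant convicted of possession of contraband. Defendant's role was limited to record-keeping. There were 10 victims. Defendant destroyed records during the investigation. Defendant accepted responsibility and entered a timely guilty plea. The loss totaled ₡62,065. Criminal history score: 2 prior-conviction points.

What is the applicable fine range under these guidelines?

₡6,000–₡12,000

Base offense level for possession of contraband: 4.
S1 applies: 4 − 2 = 2.
S2 applies (level before this adjustment is 2 < 9, so +1): 2 + 1 = 3.
S3 applies: 3 − 4 = -1.
S4 applies: -1 + 2 = 1.
S5 applies (level before this adjustment is 1 < 11, so +2): 1 + 2 = 3.
Final offense level: 3.
Level 3 falls in the 1-3 band.
Fine table: Level 1-3 → ₡6,000–₡12,000.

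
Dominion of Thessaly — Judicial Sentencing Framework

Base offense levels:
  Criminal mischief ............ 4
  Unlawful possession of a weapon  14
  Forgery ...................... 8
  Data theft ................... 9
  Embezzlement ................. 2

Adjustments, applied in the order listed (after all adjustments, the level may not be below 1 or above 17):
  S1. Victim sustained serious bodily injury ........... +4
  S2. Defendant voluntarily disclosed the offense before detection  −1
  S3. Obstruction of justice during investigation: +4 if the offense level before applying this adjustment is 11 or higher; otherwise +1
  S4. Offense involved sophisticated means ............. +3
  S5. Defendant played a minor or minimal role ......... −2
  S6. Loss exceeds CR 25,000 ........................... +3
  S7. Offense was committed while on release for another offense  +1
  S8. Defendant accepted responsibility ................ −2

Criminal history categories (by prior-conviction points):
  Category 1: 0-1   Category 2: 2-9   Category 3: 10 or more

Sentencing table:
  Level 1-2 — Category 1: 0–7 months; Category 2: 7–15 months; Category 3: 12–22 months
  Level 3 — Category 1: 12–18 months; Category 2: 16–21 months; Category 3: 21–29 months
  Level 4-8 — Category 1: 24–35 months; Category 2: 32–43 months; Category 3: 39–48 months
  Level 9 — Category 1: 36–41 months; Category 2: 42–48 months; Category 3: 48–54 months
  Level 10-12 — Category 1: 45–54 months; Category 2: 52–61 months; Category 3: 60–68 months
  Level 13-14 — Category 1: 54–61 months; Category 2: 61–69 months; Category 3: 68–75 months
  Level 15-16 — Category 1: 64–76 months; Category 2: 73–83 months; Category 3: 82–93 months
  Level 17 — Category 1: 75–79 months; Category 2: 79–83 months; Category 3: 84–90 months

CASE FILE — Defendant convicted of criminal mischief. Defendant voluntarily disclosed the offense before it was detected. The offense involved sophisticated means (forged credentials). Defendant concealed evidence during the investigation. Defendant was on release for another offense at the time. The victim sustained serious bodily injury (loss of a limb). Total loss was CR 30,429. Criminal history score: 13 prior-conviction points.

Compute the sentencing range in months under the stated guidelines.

Base offense level for criminal mischief: 4.
S1 applies: 4 + 4 = 8.
S2 applies: 8 − 1 = 7.
S3 applies (level before this adjustment is 7 < 11, so +1): 7 + 1 = 8.
S4 applies: 8 + 3 = 11.
S6 applies: 11 + 3 = 14.
S7 applies: 14 + 1 = 15.
S8 does not apply.
Final offense level: 15.
Criminal history: 13 prior points → Category 3 (10+).
Level 15 falls in the 15-16 band.
Grid: Level 15-16 × Category 3 = 82-93 months.

82-93 months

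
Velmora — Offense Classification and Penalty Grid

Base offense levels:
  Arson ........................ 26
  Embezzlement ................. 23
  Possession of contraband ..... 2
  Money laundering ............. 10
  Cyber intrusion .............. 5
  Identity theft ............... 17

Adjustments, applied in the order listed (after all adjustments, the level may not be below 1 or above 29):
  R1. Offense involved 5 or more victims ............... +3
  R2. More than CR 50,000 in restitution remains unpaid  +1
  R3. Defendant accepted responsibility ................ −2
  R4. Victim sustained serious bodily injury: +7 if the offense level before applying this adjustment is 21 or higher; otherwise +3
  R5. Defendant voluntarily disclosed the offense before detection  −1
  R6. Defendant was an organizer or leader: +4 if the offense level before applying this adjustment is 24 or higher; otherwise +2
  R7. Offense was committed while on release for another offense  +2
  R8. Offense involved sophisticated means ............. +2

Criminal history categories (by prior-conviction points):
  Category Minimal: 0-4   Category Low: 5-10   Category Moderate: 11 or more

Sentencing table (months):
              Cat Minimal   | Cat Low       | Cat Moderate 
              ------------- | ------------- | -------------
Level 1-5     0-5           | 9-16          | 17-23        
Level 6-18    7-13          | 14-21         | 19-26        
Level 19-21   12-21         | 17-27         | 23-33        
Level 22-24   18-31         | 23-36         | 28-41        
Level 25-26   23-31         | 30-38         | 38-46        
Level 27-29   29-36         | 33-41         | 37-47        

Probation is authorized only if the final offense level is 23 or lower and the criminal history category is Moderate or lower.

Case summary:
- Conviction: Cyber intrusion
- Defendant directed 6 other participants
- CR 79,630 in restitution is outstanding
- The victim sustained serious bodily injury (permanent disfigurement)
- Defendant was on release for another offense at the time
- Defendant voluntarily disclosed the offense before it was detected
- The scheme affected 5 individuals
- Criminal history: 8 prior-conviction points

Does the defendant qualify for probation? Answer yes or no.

Base offense level for cyber intrusion: 5.
R1 applies: 5 + 3 = 8.
R2 applies: 8 + 1 = 9.
R3 does not apply.
R4 applies (level before this adjustment is 9 < 21, so +3): 9 + 3 = 12.
R5 applies: 12 − 1 = 11.
R6 applies (level before this adjustment is 11 < 24, so +2): 11 + 2 = 13.
R7 applies: 13 + 2 = 15.
Final offense level: 15.
Criminal history: 8 prior points → Category Low (5-10).
Level 15 falls in the 6-18 band.
Grid: Level 6-18 × Category Low = 14-21 months.
Probation check: level 15 ≤ 23 and category Low ≤ Moderate → eligible.

Yes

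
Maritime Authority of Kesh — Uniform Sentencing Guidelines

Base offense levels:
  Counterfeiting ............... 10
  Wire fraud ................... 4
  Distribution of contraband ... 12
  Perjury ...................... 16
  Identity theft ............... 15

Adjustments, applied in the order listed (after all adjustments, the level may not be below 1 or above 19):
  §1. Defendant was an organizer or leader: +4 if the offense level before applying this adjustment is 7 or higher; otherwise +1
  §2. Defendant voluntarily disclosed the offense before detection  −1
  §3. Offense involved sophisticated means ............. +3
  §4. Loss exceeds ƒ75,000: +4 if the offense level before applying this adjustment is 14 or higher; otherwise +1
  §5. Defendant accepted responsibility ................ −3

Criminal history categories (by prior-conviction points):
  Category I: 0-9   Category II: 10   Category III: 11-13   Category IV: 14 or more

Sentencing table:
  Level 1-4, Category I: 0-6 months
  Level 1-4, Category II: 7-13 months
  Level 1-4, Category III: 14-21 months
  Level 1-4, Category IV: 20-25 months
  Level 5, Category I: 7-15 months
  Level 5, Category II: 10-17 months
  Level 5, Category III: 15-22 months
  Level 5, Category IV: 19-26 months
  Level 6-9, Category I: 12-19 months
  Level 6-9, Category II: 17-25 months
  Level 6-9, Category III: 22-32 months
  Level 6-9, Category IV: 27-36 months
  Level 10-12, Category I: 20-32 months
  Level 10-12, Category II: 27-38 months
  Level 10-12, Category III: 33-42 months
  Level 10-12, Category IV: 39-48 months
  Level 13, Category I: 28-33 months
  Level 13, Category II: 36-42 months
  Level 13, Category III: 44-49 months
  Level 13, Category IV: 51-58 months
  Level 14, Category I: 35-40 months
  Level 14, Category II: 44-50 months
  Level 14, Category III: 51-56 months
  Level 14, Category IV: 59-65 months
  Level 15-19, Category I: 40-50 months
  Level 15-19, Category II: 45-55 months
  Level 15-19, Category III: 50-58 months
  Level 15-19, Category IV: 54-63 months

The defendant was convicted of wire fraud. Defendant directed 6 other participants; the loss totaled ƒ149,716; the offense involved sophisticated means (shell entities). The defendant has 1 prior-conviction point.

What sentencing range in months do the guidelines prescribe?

Base offense level for wire fraud: 4.
§1 applies (level before this adjustment is 4 < 7, so +1): 4 + 1 = 5.
§2 does not apply.
§3 applies: 5 + 3 = 8.
§4 applies (level before this adjustment is 8 < 14, so +1): 8 + 1 = 9.
Final offense level: 9.
Criminal history: 1 prior point → Category I (0-9).
Level 9 falls in the 6-9 band.
Grid: Level 6-9 × Category I = 12-19 months.

12-19 months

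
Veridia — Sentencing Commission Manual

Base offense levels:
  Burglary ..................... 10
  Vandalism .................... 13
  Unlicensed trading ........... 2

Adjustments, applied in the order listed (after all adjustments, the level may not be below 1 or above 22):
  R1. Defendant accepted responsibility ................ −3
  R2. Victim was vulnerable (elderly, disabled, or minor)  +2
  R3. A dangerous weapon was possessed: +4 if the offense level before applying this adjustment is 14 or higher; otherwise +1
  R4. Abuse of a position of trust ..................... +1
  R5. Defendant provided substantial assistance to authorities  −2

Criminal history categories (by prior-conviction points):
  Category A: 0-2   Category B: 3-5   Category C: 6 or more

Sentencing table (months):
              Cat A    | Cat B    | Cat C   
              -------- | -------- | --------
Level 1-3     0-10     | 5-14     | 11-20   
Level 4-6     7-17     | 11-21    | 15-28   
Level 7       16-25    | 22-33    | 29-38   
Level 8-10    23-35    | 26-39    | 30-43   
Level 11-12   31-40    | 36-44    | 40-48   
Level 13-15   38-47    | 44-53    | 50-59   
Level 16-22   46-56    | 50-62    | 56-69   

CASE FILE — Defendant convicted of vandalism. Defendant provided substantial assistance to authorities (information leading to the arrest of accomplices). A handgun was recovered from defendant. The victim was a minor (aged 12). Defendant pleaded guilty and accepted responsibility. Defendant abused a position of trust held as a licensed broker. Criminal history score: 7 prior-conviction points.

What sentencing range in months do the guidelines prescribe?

Base offense level for vandalism: 13.
R1 applies: 13 − 3 = 10.
R2 applies: 10 + 2 = 12.
R3 applies (level before this adjustment is 12 < 14, so +1): 12 + 1 = 13.
R4 applies: 13 + 1 = 14.
R5 applies: 14 − 2 = 12.
Final offense level: 12.
Criminal history: 7 prior points → Category C (6+).
Level 12 falls in the 11-12 band.
Grid: Level 11-12 × Category C = 40-48 months.

40-48 months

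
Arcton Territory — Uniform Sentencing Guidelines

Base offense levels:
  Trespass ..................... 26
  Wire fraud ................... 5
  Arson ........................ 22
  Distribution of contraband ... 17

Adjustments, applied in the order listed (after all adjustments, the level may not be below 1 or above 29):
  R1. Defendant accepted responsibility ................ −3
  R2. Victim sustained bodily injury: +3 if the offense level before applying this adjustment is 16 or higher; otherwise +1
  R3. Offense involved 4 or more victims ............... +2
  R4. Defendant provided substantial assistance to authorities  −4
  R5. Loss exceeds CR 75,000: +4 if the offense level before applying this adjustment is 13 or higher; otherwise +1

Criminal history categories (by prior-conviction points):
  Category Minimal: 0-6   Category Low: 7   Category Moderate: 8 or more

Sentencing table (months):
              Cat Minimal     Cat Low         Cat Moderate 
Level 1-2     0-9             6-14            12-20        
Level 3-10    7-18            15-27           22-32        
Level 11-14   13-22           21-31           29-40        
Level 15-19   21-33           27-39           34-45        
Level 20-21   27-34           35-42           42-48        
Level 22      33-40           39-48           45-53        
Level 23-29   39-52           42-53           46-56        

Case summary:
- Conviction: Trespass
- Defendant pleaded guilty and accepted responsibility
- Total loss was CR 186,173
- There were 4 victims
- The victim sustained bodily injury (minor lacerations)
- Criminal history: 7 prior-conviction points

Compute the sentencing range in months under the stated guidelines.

Base offense level for trespass: 26.
R1 applies: 26 − 3 = 23.
R2 applies (level before this adjustment is 23 ≥ 16, so +3): 23 + 3 = 26.
R3 applies: 26 + 2 = 28.
R5 applies (level before this adjustment is 28 ≥ 13, so +4): 28 + 4 = 32.
Level 32 exceeds the maximum of 29; capped at 29.
Final offense level: 29.
Criminal history: 7 prior points → Category Low (7).
Level 29 falls in the 23-29 band.
Grid: Level 23-29 × Category Low = 42-53 months.

42-53 months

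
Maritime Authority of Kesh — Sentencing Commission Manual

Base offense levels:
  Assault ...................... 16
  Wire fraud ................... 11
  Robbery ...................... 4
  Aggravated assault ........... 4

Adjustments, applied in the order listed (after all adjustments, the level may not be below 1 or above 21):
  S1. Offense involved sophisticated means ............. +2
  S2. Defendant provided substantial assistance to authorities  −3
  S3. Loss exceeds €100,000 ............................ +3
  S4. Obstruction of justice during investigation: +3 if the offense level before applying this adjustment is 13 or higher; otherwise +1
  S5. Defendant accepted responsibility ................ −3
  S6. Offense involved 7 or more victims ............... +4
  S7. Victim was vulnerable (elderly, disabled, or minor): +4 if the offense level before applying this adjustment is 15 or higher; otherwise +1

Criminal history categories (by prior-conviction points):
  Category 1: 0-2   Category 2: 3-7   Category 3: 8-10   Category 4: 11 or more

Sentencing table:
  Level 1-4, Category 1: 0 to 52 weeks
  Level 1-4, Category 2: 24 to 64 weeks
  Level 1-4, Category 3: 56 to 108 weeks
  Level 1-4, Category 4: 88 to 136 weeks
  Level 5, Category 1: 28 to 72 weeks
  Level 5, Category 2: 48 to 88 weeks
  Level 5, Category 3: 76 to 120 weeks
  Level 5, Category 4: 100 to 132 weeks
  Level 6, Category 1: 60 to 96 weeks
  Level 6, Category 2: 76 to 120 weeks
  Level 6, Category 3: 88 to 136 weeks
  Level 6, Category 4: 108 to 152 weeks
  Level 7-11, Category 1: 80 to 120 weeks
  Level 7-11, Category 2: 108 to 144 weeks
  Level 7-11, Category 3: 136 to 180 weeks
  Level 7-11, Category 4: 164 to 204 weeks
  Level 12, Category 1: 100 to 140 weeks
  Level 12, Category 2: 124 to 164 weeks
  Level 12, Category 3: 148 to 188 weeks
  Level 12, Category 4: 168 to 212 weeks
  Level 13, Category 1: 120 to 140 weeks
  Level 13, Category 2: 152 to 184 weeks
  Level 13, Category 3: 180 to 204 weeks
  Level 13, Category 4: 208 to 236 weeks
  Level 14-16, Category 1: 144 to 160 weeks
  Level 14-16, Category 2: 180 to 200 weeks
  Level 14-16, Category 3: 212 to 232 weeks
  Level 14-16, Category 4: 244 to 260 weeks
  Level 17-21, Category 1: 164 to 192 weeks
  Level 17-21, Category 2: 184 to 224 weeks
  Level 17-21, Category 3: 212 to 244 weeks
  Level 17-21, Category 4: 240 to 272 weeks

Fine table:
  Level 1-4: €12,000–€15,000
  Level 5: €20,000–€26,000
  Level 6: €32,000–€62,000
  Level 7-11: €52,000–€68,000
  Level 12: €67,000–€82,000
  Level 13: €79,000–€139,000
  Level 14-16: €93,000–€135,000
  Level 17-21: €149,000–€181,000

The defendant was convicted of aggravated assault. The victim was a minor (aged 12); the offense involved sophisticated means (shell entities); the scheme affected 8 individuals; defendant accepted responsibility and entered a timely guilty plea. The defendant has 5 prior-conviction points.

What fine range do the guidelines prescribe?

Base offense level for aggravated assault: 4.
S1 applies: 4 + 2 = 6.
S3 does not apply.
S5 applies: 6 − 3 = 3.
S6 applies: 3 + 4 = 7.
S7 applies (level before this adjustment is 7 < 15, so +1): 7 + 1 = 8.
Final offense level: 8.
Level 8 falls in the 7-11 band.
Fine table: Level 7-11 → €52,000–€68,000.

€52,000–€68,000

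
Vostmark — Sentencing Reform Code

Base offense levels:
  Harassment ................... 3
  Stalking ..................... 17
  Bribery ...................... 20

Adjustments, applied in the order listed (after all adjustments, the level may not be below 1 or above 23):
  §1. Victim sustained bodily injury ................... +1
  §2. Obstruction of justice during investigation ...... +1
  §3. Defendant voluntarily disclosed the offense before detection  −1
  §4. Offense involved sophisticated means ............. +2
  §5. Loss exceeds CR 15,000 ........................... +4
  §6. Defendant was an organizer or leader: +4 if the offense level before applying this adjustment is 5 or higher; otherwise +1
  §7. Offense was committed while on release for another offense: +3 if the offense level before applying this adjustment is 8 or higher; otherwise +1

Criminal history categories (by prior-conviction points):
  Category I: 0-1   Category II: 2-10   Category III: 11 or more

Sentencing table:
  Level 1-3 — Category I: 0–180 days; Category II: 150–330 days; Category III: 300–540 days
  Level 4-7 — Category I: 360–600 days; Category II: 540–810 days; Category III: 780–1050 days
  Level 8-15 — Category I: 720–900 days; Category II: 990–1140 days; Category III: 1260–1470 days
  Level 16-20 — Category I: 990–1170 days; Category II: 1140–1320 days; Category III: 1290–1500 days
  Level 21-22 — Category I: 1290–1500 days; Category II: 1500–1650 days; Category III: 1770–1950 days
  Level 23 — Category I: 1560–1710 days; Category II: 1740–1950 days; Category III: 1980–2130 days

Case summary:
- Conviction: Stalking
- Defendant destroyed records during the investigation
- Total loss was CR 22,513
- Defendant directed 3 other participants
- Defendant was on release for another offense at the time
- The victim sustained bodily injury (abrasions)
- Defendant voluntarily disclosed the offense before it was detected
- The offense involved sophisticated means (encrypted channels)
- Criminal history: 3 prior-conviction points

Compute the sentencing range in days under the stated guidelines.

Base offense level for stalking: 17.
§1 applies: 17 + 1 = 18.
§2 applies: 18 + 1 = 19.
§3 applies: 19 − 1 = 18.
§4 applies: 18 + 2 = 20.
§5 applies: 20 + 4 = 24.
§6 applies (level before this adjustment is 24 ≥ 5, so +4): 24 + 4 = 28.
§7 applies (level before this adjustment is 28 ≥ 8, so +3): 28 + 3 = 31.
Level 31 exceeds the maximum of 23; capped at 23.
Final offense level: 23.
Criminal history: 3 prior points → Category II (2-10).
Level 23 falls in the 23 band.
Grid: Level 23 × Category II = 1740-1950 days.

1740-1950 days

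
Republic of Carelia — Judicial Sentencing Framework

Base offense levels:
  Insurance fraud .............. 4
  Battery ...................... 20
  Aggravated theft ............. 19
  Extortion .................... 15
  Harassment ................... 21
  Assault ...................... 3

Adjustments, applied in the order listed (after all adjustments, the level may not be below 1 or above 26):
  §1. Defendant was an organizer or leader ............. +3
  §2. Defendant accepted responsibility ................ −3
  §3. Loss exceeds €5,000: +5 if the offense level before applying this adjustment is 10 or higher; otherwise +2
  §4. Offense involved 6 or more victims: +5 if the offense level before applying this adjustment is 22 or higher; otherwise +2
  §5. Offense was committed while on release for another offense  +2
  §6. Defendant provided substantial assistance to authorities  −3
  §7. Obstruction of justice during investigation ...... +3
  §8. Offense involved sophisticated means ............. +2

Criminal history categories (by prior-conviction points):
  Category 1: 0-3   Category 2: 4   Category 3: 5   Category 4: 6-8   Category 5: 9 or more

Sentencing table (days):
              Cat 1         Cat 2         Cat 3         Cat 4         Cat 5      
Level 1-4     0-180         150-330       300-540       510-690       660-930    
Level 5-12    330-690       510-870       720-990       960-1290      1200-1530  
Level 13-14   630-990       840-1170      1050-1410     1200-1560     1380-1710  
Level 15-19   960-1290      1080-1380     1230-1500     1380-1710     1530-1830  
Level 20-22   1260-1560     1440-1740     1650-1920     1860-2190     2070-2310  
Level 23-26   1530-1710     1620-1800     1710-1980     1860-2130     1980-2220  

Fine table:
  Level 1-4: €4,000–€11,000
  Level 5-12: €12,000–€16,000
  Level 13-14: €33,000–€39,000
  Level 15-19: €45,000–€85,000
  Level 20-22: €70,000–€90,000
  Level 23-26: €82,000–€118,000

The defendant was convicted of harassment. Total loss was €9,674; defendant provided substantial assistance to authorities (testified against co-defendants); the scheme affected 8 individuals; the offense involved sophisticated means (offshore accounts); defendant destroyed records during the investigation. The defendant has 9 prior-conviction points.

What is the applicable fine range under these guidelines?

Base offense level for harassment: 21.
§1 does not apply.
§3 applies (level before this adjustment is 21 ≥ 10, so +5): 21 + 5 = 26.
§4 applies (level before this adjustment is 26 ≥ 22, so +5): 26 + 5 = 31.
§6 applies: 31 − 3 = 28.
§7 applies: 28 + 3 = 31.
§8 applies: 31 + 2 = 33.
Level 33 exceeds the maximum of 26; capped at 26.
Final offense level: 26.
Level 26 falls in the 23-26 band.
Fine table: Level 23-26 → €82,000–€118,000.

€82,000–€118,000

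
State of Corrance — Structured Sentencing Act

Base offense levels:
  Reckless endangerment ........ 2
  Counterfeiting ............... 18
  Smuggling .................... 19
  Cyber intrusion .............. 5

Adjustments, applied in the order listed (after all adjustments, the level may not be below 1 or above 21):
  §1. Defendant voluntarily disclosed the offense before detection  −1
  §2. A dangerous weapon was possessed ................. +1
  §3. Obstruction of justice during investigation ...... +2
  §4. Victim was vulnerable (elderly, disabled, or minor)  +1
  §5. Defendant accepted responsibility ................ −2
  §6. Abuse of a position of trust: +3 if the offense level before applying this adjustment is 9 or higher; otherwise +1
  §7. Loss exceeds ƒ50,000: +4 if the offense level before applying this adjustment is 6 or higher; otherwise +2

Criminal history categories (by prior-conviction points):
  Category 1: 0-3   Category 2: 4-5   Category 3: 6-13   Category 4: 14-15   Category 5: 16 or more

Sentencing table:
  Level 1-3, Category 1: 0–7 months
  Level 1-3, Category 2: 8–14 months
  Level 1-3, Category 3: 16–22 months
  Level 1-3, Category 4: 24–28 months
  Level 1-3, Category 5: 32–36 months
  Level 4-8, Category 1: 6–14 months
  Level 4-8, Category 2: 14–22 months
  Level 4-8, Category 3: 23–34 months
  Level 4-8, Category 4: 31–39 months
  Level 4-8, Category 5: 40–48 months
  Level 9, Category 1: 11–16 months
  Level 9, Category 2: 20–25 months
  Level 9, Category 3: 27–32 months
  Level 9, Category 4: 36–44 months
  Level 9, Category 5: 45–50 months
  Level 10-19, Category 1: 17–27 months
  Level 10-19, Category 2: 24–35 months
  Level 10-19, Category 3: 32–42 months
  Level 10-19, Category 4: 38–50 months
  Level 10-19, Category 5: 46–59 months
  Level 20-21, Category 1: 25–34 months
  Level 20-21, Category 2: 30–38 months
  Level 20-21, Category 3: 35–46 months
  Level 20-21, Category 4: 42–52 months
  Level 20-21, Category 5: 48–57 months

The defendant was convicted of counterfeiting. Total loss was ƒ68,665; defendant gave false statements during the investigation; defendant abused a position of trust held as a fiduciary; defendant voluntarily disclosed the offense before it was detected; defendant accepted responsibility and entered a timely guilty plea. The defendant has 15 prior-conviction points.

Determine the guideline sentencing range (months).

42-52 months

Base offense level for counterfeiting: 18.
§1 applies: 18 − 1 = 17.
§3 applies: 17 + 2 = 19.
§5 applies: 19 − 2 = 17.
§6 applies (level before this adjustment is 17 ≥ 9, so +3): 17 + 3 = 20.
§7 applies (level before this adjustment is 20 ≥ 6, so +4): 20 + 4 = 24.
Level 24 exceeds the maximum of 21; capped at 21.
Final offense level: 21.
Criminal history: 15 prior points → Category 4 (14-15).
Level 21 falls in the 20-21 band.
Grid: Level 20-21 × Category 4 = 42-52 months.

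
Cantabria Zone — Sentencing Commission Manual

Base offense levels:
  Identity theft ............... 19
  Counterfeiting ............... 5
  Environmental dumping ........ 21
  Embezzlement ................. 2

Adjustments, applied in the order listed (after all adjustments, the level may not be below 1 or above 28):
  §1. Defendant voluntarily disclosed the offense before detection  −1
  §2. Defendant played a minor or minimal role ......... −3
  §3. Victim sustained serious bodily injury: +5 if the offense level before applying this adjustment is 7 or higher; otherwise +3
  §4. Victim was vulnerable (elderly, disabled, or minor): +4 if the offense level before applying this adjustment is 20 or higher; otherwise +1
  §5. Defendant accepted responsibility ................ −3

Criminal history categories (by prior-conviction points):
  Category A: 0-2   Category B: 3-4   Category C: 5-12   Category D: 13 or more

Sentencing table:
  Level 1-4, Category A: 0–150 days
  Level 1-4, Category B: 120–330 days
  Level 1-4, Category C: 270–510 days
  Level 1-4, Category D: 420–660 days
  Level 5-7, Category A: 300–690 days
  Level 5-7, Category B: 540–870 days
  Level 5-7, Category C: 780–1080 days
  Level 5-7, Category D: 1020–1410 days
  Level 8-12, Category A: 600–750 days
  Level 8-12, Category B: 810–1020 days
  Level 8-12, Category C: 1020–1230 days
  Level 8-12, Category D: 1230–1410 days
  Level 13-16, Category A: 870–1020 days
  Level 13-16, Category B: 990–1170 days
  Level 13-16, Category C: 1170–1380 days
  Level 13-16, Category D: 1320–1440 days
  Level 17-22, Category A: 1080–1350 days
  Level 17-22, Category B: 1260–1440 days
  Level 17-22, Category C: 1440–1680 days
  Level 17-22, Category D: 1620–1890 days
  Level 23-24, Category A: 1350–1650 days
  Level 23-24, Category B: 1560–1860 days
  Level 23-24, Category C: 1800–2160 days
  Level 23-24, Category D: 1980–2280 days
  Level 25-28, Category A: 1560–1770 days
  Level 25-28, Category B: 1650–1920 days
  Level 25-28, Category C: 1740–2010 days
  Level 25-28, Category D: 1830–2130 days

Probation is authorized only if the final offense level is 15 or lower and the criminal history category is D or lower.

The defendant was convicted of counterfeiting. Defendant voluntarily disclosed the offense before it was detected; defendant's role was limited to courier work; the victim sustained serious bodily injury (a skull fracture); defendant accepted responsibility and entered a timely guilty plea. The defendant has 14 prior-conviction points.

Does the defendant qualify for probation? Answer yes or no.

Yes

Base offense level for counterfeiting: 5.
§1 applies: 5 − 1 = 4.
§2 applies: 4 − 3 = 1.
§3 applies (level before this adjustment is 1 < 7, so +3): 1 + 3 = 4.
§5 applies: 4 − 3 = 1.
Final offense level: 1.
Criminal history: 14 prior points → Category D (13+).
Level 1 falls in the 1-4 band.
Grid: Level 1-4 × Category D = 420-660 days.
Probation check: level 1 ≤ 15 and category D ≤ D → eligible.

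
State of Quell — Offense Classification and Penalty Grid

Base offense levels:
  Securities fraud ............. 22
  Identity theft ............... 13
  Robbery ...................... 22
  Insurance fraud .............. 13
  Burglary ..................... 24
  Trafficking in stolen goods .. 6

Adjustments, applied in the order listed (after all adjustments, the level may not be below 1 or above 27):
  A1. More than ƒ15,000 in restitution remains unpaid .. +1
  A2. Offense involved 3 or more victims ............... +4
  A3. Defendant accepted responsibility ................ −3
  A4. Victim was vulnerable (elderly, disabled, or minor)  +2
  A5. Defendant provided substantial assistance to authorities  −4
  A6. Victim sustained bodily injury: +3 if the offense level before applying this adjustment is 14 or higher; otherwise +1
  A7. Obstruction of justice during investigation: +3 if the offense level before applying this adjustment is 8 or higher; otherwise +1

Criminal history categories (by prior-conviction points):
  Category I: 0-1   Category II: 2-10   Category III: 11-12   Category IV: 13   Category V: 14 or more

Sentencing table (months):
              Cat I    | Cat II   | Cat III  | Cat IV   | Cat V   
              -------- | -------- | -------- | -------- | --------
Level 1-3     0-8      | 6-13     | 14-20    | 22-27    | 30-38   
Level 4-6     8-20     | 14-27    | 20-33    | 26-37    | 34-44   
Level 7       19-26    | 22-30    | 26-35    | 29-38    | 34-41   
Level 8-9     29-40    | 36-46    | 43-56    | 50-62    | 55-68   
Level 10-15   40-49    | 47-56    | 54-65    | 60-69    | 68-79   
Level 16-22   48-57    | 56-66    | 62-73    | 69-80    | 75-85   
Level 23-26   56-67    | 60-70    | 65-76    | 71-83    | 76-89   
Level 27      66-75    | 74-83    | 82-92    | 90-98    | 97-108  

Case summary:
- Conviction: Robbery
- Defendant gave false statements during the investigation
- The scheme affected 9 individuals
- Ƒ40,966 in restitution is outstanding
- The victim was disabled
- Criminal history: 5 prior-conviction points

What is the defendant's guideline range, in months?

Base offense level for robbery: 22.
A1 applies: 22 + 1 = 23.
A2 applies: 23 + 4 = 27.
A4 applies: 27 + 2 = 29.
A6 does not apply.
A7 applies (level before this adjustment is 29 ≥ 8, so +3): 29 + 3 = 32.
Level 32 exceeds the maximum of 27; capped at 27.
Final offense level: 27.
Criminal history: 5 prior points → Category II (2-10).
Level 27 falls in the 27 band.
Grid: Level 27 × Category II = 74-83 months.

74-83 months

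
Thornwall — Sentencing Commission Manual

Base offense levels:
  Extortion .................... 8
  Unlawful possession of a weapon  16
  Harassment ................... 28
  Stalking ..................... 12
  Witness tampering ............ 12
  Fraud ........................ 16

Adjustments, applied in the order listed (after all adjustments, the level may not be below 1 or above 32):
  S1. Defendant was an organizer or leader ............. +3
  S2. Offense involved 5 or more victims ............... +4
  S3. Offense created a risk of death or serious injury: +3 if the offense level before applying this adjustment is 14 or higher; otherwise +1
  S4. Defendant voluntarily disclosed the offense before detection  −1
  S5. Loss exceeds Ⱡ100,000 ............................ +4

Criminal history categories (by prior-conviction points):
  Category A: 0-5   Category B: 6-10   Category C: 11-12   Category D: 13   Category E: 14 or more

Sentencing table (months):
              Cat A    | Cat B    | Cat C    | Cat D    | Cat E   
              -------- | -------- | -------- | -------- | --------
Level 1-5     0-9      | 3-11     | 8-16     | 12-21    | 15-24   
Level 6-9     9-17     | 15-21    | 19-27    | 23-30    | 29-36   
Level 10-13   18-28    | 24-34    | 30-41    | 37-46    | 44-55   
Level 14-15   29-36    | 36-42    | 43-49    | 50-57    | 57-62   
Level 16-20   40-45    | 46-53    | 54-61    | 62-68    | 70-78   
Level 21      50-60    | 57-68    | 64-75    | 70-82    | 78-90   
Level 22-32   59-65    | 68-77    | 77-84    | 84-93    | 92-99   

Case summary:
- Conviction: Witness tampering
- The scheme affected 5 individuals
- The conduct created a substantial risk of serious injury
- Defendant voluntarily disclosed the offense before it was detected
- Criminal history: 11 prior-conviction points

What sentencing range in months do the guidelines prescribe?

54-61 months

Base offense level for witness tampering: 12.
S1 does not apply.
S2 applies: 12 + 4 = 16.
S3 applies (level before this adjustment is 16 ≥ 14, so +3): 16 + 3 = 19.
S4 applies: 19 − 1 = 18.
S5 does not apply.
Final offense level: 18.
Criminal history: 11 prior points → Category C (11-12).
Level 18 falls in the 16-20 band.
Grid: Level 16-20 × Category C = 54-61 months.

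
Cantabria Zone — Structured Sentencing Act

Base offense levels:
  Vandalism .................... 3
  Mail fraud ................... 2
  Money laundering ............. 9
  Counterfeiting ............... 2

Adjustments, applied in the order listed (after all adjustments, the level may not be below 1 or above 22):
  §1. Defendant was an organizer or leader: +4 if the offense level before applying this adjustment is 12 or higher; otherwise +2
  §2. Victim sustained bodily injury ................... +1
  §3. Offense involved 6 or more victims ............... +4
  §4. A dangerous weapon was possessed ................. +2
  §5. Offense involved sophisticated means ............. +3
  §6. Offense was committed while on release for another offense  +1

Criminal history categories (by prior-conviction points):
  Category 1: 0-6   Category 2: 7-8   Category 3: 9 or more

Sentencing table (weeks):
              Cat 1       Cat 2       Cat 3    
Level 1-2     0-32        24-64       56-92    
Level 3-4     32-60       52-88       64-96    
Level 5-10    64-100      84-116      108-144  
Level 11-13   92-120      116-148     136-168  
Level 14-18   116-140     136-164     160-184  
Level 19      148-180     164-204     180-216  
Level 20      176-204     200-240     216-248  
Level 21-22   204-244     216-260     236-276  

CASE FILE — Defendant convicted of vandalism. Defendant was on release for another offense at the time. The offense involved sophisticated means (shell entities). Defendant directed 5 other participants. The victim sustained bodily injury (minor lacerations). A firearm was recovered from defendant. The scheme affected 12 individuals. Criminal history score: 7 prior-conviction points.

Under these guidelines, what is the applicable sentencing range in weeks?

Base offense level for vandalism: 3.
§1 applies (level before this adjustment is 3 < 12, so +2): 3 + 2 = 5.
§2 applies: 5 + 1 = 6.
§3 applies: 6 + 4 = 10.
§4 applies: 10 + 2 = 12.
§5 applies: 12 + 3 = 15.
§6 applies: 15 + 1 = 16.
Final offense level: 16.
Criminal history: 7 prior points → Category 2 (7-8).
Level 16 falls in the 14-18 band.
Grid: Level 14-18 × Category 2 = 136-164 weeks.

136-164 weeks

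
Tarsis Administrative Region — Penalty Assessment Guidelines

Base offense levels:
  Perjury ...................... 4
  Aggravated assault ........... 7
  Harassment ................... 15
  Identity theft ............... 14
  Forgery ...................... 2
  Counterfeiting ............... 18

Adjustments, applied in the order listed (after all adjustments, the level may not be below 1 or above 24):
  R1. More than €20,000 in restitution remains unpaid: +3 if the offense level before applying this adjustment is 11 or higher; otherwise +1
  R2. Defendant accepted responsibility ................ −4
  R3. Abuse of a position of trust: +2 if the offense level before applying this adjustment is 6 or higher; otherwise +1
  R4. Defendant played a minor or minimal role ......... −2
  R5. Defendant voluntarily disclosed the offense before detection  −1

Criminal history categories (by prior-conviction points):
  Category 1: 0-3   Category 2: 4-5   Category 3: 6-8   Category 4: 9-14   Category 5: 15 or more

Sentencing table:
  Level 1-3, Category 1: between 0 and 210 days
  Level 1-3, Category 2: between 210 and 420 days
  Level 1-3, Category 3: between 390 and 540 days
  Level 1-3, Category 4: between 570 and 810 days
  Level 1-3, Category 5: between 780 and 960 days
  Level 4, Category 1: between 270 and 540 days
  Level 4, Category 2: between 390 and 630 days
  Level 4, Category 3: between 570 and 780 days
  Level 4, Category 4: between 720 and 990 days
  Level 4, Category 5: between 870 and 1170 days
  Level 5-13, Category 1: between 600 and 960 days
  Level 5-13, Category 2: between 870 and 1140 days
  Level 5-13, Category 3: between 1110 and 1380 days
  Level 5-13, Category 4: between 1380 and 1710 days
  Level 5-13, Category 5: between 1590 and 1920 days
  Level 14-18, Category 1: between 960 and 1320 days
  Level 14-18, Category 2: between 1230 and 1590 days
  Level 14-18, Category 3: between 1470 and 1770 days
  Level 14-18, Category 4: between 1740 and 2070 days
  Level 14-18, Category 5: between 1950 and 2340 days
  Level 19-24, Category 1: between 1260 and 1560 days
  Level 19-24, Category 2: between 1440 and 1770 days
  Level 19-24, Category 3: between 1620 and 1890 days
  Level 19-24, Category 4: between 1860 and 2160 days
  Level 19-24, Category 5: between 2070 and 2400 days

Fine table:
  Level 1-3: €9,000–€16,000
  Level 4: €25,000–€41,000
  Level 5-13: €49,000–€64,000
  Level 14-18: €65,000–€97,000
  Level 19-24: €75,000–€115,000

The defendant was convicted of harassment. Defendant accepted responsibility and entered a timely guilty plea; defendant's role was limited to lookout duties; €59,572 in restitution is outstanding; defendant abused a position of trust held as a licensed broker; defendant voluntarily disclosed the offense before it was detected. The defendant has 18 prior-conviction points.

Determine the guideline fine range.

Base offense level for harassment: 15.
R1 applies (level before this adjustment is 15 ≥ 11, so +3): 15 + 3 = 18.
R2 applies: 18 − 4 = 14.
R3 applies (level before this adjustment is 14 ≥ 6, so +2): 14 + 2 = 16.
R4 applies: 16 − 2 = 14.
R5 applies: 14 − 1 = 13.
Final offense level: 13.
Level 13 falls in the 5-13 band.
Fine table: Level 5-13 → €49,000–€64,000.

€49,000–€64,000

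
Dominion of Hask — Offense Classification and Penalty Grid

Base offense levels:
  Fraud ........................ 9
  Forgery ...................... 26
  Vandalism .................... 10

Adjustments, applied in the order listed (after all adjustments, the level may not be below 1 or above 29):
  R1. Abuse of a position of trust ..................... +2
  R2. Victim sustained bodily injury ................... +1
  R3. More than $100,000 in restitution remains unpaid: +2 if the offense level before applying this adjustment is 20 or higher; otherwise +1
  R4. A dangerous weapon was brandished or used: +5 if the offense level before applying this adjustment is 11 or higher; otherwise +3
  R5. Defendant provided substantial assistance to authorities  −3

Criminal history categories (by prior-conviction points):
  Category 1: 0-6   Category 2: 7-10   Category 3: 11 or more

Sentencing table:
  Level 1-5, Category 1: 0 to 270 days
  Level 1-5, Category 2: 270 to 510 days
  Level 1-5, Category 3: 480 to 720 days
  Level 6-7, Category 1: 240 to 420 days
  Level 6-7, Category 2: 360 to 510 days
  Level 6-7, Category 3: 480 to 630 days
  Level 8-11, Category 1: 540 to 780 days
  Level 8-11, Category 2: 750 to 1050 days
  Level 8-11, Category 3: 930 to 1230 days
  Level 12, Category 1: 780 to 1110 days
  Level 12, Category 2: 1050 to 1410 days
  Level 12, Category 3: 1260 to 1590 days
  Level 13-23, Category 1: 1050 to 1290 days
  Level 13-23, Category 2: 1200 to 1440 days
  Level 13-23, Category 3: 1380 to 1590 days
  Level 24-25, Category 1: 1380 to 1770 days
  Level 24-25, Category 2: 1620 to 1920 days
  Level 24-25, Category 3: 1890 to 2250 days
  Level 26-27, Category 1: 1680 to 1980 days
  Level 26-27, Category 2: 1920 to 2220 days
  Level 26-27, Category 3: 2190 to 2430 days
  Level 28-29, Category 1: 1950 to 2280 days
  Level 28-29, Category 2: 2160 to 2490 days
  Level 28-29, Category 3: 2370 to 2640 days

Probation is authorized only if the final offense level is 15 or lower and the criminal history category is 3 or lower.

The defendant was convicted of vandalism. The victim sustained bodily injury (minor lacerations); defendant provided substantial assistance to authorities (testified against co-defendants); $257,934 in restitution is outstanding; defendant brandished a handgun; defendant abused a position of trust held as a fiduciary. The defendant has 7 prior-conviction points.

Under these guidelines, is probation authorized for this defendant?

Base offense level for vandalism: 10.
R1 applies: 10 + 2 = 12.
R2 applies: 12 + 1 = 13.
R3 applies (level before this adjustment is 13 < 20, so +1): 13 + 1 = 14.
R4 applies (level before this adjustment is 14 ≥ 11, so +5): 14 + 5 = 19.
R5 applies: 19 − 3 = 16.
Final offense level: 16.
Criminal history: 7 prior points → Category 2 (7-10).
Level 16 falls in the 13-23 band.
Grid: Level 13-23 × Category 2 = 1200-1440 days.
Probation check: level 16 > 15 and category 2 ≤ 3 → not eligible.

No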